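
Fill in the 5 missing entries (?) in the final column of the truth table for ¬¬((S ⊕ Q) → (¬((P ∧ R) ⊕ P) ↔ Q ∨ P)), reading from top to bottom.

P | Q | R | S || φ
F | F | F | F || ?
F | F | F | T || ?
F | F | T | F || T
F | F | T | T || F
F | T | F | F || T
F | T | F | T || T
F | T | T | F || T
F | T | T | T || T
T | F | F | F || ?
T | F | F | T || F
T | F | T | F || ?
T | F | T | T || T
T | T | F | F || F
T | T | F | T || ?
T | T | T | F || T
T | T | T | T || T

T, F, T, T, T

Row P=F, Q=F, R=F, S=F: ((S ⊕ Q) → (¬((P ∧ R) ⊕ P) ↔ Q ∨ P)) = T, ¬((S ⊕ Q) → (¬((P ∧ R) ⊕ P) ↔ Q ∨ P)) = F, so the formula = T.
Row P=F, Q=F, R=F, S=T: ((S ⊕ Q) → (¬((P ∧ R) ⊕ P) ↔ Q ∨ P)) = F, ¬((S ⊕ Q) → (¬((P ∧ R) ⊕ P) ↔ Q ∨ P)) = T, so the formula = F.
Row P=T, Q=F, R=F, S=F: ((S ⊕ Q) → (¬((P ∧ R) ⊕ P) ↔ Q ∨ P)) = T, ¬((S ⊕ Q) → (¬((P ∧ R) ⊕ P) ↔ Q ∨ P)) = F, so the formula = T.
Row P=T, Q=F, R=T, S=F: ((S ⊕ Q) → (¬((P ∧ R) ⊕ P) ↔ Q ∨ P)) = T, ¬((S ⊕ Q) → (¬((P ∧ R) ⊕ P) ↔ Q ∨ P)) = F, so the formula = T.
Row P=T, Q=T, R=F, S=T: ((S ⊕ Q) → (¬((P ∧ R) ⊕ P) ↔ Q ∨ P)) = T, ¬((S ⊕ Q) → (¬((P ∧ R) ⊕ P) ↔ Q ∨ P)) = F, so the formula = T.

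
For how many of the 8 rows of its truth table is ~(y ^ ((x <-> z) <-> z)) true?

4

x  y  z  |  ~(y ^ ((x <-> z) <-> z))
0  0  0  |             1            
0  0  1  |             1            
0  1  0  |             0            
0  1  1  |             0            
1  0  0  |             0            
1  0  1  |             0            
1  1  0  |             1            
1  1  1  |             1            
The formula is true on 4 of the 8 rows.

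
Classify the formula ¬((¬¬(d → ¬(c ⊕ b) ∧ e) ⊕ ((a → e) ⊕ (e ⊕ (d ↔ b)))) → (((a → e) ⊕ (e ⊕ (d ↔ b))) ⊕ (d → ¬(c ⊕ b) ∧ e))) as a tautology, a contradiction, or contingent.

contradiction

a | b | c | d | e | φ
- | - | - | - | - | -
T | T | T | T | T | F
T | T | T | T | F | F
T | T | T | F | T | F
T | T | T | F | F | F
T | T | F | T | T | F
T | T | F | T | F | F
T | T | F | F | T | F
T | T | F | F | F | F
T | F | T | T | T | F
T | F | T | T | F | F
T | F | T | F | T | F
T | F | T | F | F | F
T | F | F | T | T | F
T | F | F | T | F | F
T | F | F | F | T | F
T | F | F | F | F | F
F | T | T | T | T | F
F | T | T | T | F | F
F | T | T | F | T | F
F | T | T | F | F | F
F | T | F | T | T | F
F | T | F | T | F | F
F | T | F | F | T | F
F | T | F | F | F | F
F | F | T | T | T | F
F | F | T | T | F | F
F | F | T | F | T | F
F | F | T | F | F | F
F | F | F | T | T | F
F | F | F | T | F | F
F | F | F | F | T | F
F | F | F | F | F | F
Every row is F, so the formula is a contradiction.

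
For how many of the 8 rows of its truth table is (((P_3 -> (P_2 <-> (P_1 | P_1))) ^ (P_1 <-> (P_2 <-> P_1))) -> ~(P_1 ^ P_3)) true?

 P_1    P_2    P_3      (P_1 | P_1)  (P_2 <-> (P_1 | P_1))  (P_2 <-> P_1)  (P_1 <-> (P_2 <-> P_1))  (P_1 ^ P_3)  ~(P_1 ^ P_3)    φ  
 True   True   True         True              True               True                True              False         True       True
 True   True  False         True              True               True                True               True        False       True
 True  False   True         True             False              False               False              False         True       True
 True  False  False         True             False              False               False               True        False      False
False   True   True        False             False              False                True               True        False      False
False   True  False        False             False              False                True              False         True       True
False  False   True        False              True               True               False               True        False      False
False  False  False        False              True               True               False              False         True       True
The formula is true on 5 of the 8 rows.

5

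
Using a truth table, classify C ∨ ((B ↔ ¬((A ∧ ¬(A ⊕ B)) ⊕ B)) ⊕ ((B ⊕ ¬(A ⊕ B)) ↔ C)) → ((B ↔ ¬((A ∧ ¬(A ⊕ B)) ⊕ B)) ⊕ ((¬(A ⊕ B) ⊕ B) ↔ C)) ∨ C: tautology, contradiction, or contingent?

A  B  C  |  (A ⊕ B)  ¬(A ⊕ B)  (A ∧ ¬(A ⊕ B))  ((A ∧ ¬(A ⊕ B)) ⊕ B)  ¬((A ∧ ¬(A ⊕ B)) ⊕ B)  (B ↔ ¬((A ∧ ¬(A ⊕ B)) ⊕ B))  (B ⊕ ¬(A ⊕ B))  ((B ⊕ ¬(A ⊕ B)) ↔ C)  (¬(A ⊕ B) ⊕ B)  ((¬(A ⊕ B) ⊕ B) ↔ C)  φ
T  T  T  |     F        T            T                  F                      T                         T                     F                  F                  F                  F            T
T  T  F  |     F        T            T                  F                      T                         T                     F                  T                  F                  T            T
T  F  T  |     T        F            F                  F                      T                         F                     F                  F                  F                  F            T
T  F  F  |     T        F            F                  F                      T                         F                     F                  T                  F                  T            T
F  T  T  |     T        F            F                  T                      F                         F                     T                  T                  T                  T            T
F  T  F  |     T        F            F                  T                      F                         F                     T                  F                  T                  F            T
F  F  T  |     F        T            F                  F                      T                         F                     T                  T                  T                  T            T
F  F  F  |     F        T            F                  F                      T                         F                     T                  F                  T                  F            T
Every row is T, so the formula is a tautology.

tautology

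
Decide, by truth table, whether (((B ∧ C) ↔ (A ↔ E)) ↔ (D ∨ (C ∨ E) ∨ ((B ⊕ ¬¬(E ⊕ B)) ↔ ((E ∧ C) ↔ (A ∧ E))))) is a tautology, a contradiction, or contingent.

contingent

  A   |   B   |   C   |   D   |   E   |   φ  
----- | ----- | ----- | ----- | ----- | -----
False | False | False | False | False |  True
False | False | False | False |  True |  True
False | False | False |  True | False | False
False | False | False |  True |  True |  True
False | False |  True | False | False | False
False | False |  True | False |  True |  True
False | False |  True |  True | False | False
False | False |  True |  True |  True |  True
False |  True | False | False | False |  True
False |  True | False | False |  True |  True
False |  True | False |  True | False | False
False |  True | False |  True |  True |  True
False |  True |  True | False | False |  True
False |  True |  True | False |  True | False
False |  True |  True |  True | False |  True
False |  True |  True |  True |  True | False
 True | False | False | False | False | False
 True | False | False | False |  True | False
 True | False | False |  True | False |  True
 True | False | False |  True |  True | False
 True | False |  True | False | False |  True
 True | False |  True | False |  True | False
 True | False |  True |  True | False |  True
 True | False |  True |  True |  True | False
 True |  True | False | False | False | False
 True |  True | False | False |  True | False
 True |  True | False |  True | False |  True
 True |  True | False |  True |  True | False
 True |  True |  True | False | False | False
 True |  True |  True | False |  True |  True
 True |  True |  True |  True | False | False
 True |  True |  True |  True |  True |  True
16 of 32 rows are True, so the formula is contingent.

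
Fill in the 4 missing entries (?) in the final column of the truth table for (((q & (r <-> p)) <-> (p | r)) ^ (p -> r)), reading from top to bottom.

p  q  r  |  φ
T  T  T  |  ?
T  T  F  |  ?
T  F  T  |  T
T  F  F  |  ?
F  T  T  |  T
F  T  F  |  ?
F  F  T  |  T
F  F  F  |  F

Row p=T, q=T, r=T: ((q & (r <-> p)) <-> (p | r)) = T, (p -> r) = T, so the formula = F.
Row p=T, q=T, r=F: ((q & (r <-> p)) <-> (p | r)) = F, (p -> r) = F, so the formula = F.
Row p=T, q=F, r=F: ((q & (r <-> p)) <-> (p | r)) = F, (p -> r) = F, so the formula = F.
Row p=F, q=T, r=F: ((q & (r <-> p)) <-> (p | r)) = F, (p -> r) = T, so the formula = T.

F, F, F, T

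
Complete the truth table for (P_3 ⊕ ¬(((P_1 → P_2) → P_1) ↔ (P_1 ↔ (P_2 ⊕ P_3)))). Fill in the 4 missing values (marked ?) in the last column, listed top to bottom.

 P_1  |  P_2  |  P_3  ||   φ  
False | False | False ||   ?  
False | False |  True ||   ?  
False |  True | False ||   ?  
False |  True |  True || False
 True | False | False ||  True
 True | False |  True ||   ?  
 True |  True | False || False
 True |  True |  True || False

Row P_1=False, P_2=False, P_3=False: ¬(((P_1 → P_2) → P_1) ↔ (P_1 ↔ (P_2 ⊕ P_3))) = True, so the formula = True.
Row P_1=False, P_2=False, P_3=True: ¬(((P_1 → P_2) → P_1) ↔ (P_1 ↔ (P_2 ⊕ P_3))) = False, so the formula = True.
Row P_1=False, P_2=True, P_3=False: ¬(((P_1 → P_2) → P_1) ↔ (P_1 ↔ (P_2 ⊕ P_3))) = False, so the formula = False.
Row P_1=True, P_2=False, P_3=True: ¬(((P_1 → P_2) → P_1) ↔ (P_1 ↔ (P_2 ⊕ P_3))) = False, so the formula = True.

True, True, False, True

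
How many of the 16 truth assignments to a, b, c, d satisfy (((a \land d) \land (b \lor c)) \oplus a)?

a  b  c  d  |  φ
F  F  F  F  |  F
F  F  F  T  |  F
F  F  T  F  |  F
F  F  T  T  |  F
F  T  F  F  |  F
F  T  F  T  |  F
F  T  T  F  |  F
F  T  T  T  |  F
T  F  F  F  |  T
T  F  F  T  |  T
T  F  T  F  |  T
T  F  T  T  |  F
T  T  F  F  |  T
T  T  F  T  |  F
T  T  T  F  |  T
T  T  T  T  |  F
The formula is true on 5 of the 16 rows.

5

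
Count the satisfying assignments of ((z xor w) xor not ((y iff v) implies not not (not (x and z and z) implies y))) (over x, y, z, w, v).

x | y | z | w | v || φ
F | F | F | F | F || T
F | F | F | F | T || F
F | F | F | T | F || F
F | F | F | T | T || T
F | F | T | F | F || F
F | F | T | F | T || T
F | F | T | T | F || T
F | F | T | T | T || F
F | T | F | F | F || F
F | T | F | F | T || F
F | T | F | T | F || T
F | T | F | T | T || T
F | T | T | F | F || T
F | T | T | F | T || T
F | T | T | T | F || F
F | T | T | T | T || F
T | F | F | F | F || T
T | F | F | F | T || F
T | F | F | T | F || F
T | F | F | T | T || T
T | F | T | F | F || T
T | F | T | F | T || T
T | F | T | T | F || F
T | F | T | T | T || F
T | T | F | F | F || F
T | T | F | F | T || F
T | T | F | T | F || T
T | T | F | T | T || T
T | T | T | F | F || T
T | T | T | F | T || T
T | T | T | T | F || F
T | T | T | T | T || F
The formula is true on 16 of the 32 rows.

16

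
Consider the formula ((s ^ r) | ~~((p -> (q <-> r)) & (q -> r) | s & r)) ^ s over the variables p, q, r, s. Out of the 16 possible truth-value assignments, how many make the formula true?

6

p | q | r | s | φ
- | - | - | - | -
T | T | T | T | F
T | T | T | F | T
T | T | F | T | F
T | T | F | F | F
T | F | T | T | F
T | F | T | F | T
T | F | F | T | F
T | F | F | F | T
F | T | T | T | F
F | T | T | F | T
F | T | F | T | F
F | T | F | F | F
F | F | T | T | F
F | F | T | F | T
F | F | F | T | F
F | F | F | F | T
The formula is true on 6 of the 16 rows.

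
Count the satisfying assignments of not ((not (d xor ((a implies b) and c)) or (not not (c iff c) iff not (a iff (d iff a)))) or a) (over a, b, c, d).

2

  a   |   b   |   c   |   d   |   φ  
----- | ----- | ----- | ----- | -----
 True |  True |  True |  True | False
 True |  True |  True | False | False
 True |  True | False |  True | False
 True |  True | False | False | False
 True | False |  True |  True | False
 True | False |  True | False | False
 True | False | False |  True | False
 True | False | False | False | False
False |  True |  True |  True | False
False |  True |  True | False | False
False |  True | False |  True |  True
False |  True | False | False | False
False | False |  True |  True | False
False | False |  True | False | False
False | False | False |  True |  True
False | False | False | False | False
The formula is true on 2 of the 16 rows.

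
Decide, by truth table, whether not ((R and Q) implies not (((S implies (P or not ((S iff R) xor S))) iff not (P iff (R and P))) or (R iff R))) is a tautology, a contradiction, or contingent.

P | Q | R | S || (R and Q) | (S iff R) | ((S iff R) xor S) | not ((S iff R) xor S) | (P or not ((S iff R) xor S)) | (R and P) | (P iff (R and P)) | not (P iff (R and P)) | (R iff R) | φ
1 | 1 | 1 | 1 ||     1     |     1     |         0         |           1           |              1               |     1     |         1         |           0           |     1     | 1
1 | 1 | 1 | 0 ||     1     |     0     |         0         |           1           |              1               |     1     |         1         |           0           |     1     | 1
1 | 1 | 0 | 1 ||     0     |     0     |         1         |           0           |              1               |     0     |         0         |           1           |     1     | 0
1 | 1 | 0 | 0 ||     0     |     1     |         1         |           0           |              1               |     0     |         0         |           1           |     1     | 0
1 | 0 | 1 | 1 ||     0     |     1     |         0         |           1           |              1               |     1     |         1         |           0           |     1     | 0
1 | 0 | 1 | 0 ||     0     |     0     |         0         |           1           |              1               |     1     |         1         |           0           |     1     | 0
1 | 0 | 0 | 1 ||     0     |     0     |         1         |           0           |              1               |     0     |         0         |           1           |     1     | 0
1 | 0 | 0 | 0 ||     0     |     1     |         1         |           0           |              1               |     0     |         0         |           1           |     1     | 0
0 | 1 | 1 | 1 ||     1     |     1     |         0         |           1           |              1               |     0     |         1         |           0           |     1     | 1
0 | 1 | 1 | 0 ||     1     |     0     |         0         |           1           |              1               |     0     |         1         |           0           |     1     | 1
0 | 1 | 0 | 1 ||     0     |     0     |         1         |           0           |              0               |     0     |         1         |           0           |     1     | 0
0 | 1 | 0 | 0 ||     0     |     1     |         1         |           0           |              0               |     0     |         1         |           0           |     1     | 0
0 | 0 | 1 | 1 ||     0     |     1     |         0         |           1           |              1               |     0     |         1         |           0           |     1     | 0
0 | 0 | 1 | 0 ||     0     |     0     |         0         |           1           |              1               |     0     |         1         |           0           |     1     | 0
0 | 0 | 0 | 1 ||     0     |     0     |         1         |           0           |              0               |     0     |         1         |           0           |     1     | 0
0 | 0 | 0 | 0 ||     0     |     1     |         1         |           0           |              0               |     0     |         1         |           0           |     1     | 0
4 of 16 rows are 1, so the formula is contingent.

contingent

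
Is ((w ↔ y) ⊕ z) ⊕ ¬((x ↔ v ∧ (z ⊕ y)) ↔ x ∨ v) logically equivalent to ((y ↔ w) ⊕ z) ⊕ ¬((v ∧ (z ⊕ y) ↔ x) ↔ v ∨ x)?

x | y | z | w | v || φ | ψ
T | T | T | T | T || T | T
T | T | T | T | F || T | T
T | T | T | F | T || F | F
T | T | T | F | F || F | F
T | T | F | T | T || T | T
T | T | F | T | F || F | F
T | T | F | F | T || F | F
T | T | F | F | F || T | T
T | F | T | T | T || T | T
T | F | T | T | F || F | F
T | F | T | F | T || F | F
T | F | T | F | F || T | T
T | F | F | T | T || T | T
T | F | F | T | F || T | T
T | F | F | F | T || F | F
T | F | F | F | F || F | F
F | T | T | T | T || F | F
F | T | T | T | F || T | T
F | T | T | F | T || T | T
F | T | T | F | F || F | F
F | T | F | T | T || F | F
F | T | F | T | F || F | F
F | T | F | F | T || T | T
F | T | F | F | F || T | T
F | F | T | T | T || F | F
F | F | T | T | F || F | F
F | F | T | F | T || T | T
F | F | T | F | F || T | T
F | F | F | T | T || F | F
F | F | F | T | F || T | T
F | F | F | F | T || T | T
F | F | F | F | F || F | F
The columns for φ and ψ agree on every row, so they are logically equivalent.

equivalent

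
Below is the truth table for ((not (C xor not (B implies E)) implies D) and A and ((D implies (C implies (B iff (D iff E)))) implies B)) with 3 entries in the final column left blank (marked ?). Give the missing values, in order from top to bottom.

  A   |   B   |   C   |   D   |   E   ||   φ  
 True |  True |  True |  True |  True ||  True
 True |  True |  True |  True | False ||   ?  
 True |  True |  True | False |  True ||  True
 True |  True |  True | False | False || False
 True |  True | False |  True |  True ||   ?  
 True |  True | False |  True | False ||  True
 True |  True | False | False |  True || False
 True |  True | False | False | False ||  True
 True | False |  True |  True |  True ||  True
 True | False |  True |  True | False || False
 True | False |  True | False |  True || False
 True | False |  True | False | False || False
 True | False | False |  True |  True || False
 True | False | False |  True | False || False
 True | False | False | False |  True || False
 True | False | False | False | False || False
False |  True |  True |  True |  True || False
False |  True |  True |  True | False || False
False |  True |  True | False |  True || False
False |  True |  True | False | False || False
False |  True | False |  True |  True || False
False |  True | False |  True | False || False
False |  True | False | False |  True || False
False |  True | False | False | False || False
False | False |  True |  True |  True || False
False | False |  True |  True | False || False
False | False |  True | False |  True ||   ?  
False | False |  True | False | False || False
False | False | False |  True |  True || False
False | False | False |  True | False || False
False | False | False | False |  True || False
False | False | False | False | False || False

Row A=True, B=True, C=True, D=True, E=False: (not (C xor not (B implies E)) implies D) = True, ((D implies (C implies (B iff (D iff E)))) implies B) = True, so the formula = True.
Row A=True, B=True, C=False, D=True, E=True: (not (C xor not (B implies E)) implies D) = True, ((D implies (C implies (B iff (D iff E)))) implies B) = True, so the formula = True.
Row A=False, B=False, C=True, D=False, E=True: (not (C xor not (B implies E)) implies D) = True, ((D implies (C implies (B iff (D iff E)))) implies B) = False, so the formula = False.

True, True, False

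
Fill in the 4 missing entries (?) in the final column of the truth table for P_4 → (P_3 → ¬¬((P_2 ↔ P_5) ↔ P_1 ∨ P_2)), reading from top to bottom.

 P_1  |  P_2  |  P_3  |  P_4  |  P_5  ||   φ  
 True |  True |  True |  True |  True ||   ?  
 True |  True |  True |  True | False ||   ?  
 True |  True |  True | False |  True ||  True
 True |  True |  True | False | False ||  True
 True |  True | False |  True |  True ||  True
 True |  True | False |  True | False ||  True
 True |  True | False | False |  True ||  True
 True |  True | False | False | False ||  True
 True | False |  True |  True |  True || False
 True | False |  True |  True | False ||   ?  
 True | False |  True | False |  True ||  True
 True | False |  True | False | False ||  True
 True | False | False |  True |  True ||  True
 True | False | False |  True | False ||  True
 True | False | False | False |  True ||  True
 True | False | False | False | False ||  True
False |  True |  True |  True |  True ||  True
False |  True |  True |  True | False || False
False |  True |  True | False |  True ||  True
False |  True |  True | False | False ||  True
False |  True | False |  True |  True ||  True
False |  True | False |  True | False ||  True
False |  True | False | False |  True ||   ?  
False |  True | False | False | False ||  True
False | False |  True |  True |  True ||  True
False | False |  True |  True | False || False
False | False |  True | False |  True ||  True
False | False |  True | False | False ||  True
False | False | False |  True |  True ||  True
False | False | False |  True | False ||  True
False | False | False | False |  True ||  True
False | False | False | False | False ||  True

True, False, True, True

Row P_1=True, P_2=True, P_3=True, P_4=True, P_5=True: (P_3 → ¬¬((P_2 ↔ P_5) ↔ P_1 ∨ P_2)) = True, so the formula = True.
Row P_1=True, P_2=True, P_3=True, P_4=True, P_5=False: (P_3 → ¬¬((P_2 ↔ P_5) ↔ P_1 ∨ P_2)) = False, so the formula = False.
Row P_1=True, P_2=False, P_3=True, P_4=True, P_5=False: (P_3 → ¬¬((P_2 ↔ P_5) ↔ P_1 ∨ P_2)) = True, so the formula = True.
Row P_1=False, P_2=True, P_3=False, P_4=False, P_5=True: (P_3 → ¬¬((P_2 ↔ P_5) ↔ P_1 ∨ P_2)) = True, so the formula = True.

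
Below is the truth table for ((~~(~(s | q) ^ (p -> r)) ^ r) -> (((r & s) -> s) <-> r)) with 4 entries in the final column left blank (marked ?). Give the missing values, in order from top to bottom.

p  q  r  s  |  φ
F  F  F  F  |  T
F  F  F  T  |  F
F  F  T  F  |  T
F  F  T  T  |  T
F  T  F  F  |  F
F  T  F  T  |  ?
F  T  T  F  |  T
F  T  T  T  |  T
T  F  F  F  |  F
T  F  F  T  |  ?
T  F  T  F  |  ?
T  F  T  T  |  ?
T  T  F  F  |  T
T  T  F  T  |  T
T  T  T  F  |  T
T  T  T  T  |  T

Row p=F, q=T, r=F, s=T: (~~(~(s | q) ^ (p -> r)) ^ r) = T, (((r & s) -> s) <-> r) = F, so the formula = F.
Row p=T, q=F, r=F, s=T: (~~(~(s | q) ^ (p -> r)) ^ r) = F, (((r & s) -> s) <-> r) = F, so the formula = T.
Row p=T, q=F, r=T, s=F: (~~(~(s | q) ^ (p -> r)) ^ r) = T, (((r & s) -> s) <-> r) = T, so the formula = T.
Row p=T, q=F, r=T, s=T: (~~(~(s | q) ^ (p -> r)) ^ r) = F, (((r & s) -> s) <-> r) = T, so the formula = T.

F, T, T, T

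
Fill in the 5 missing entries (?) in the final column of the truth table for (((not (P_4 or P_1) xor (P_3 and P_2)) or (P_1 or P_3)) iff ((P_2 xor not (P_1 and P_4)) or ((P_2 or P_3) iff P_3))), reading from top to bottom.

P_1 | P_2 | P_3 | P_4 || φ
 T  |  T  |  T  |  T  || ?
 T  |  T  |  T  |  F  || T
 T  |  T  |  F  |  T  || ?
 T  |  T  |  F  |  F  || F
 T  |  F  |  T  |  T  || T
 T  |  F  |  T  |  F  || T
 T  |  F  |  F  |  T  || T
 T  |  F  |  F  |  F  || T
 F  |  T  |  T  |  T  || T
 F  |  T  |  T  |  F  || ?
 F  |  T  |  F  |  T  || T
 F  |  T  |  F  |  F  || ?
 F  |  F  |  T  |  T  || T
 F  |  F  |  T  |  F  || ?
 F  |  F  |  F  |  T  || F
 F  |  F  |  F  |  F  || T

T, T, T, F, T

Row P_1=T, P_2=T, P_3=T, P_4=T: ((not (P_4 or P_1) xor (P_3 and P_2)) or (P_1 or P_3)) = T, ((P_2 xor not (P_1 and P_4)) or ((P_2 or P_3) iff P_3)) = T, so the formula = T.
Row P_1=T, P_2=T, P_3=F, P_4=T: ((not (P_4 or P_1) xor (P_3 and P_2)) or (P_1 or P_3)) = T, ((P_2 xor not (P_1 and P_4)) or ((P_2 or P_3) iff P_3)) = T, so the formula = T.
Row P_1=F, P_2=T, P_3=T, P_4=F: ((not (P_4 or P_1) xor (P_3 and P_2)) or (P_1 or P_3)) = T, ((P_2 xor not (P_1 and P_4)) or ((P_2 or P_3) iff P_3)) = T, so the formula = T.
Row P_1=F, P_2=T, P_3=F, P_4=F: ((not (P_4 or P_1) xor (P_3 and P_2)) or (P_1 or P_3)) = T, ((P_2 xor not (P_1 and P_4)) or ((P_2 or P_3) iff P_3)) = F, so the formula = F.
Row P_1=F, P_2=F, P_3=T, P_4=F: ((not (P_4 or P_1) xor (P_3 and P_2)) or (P_1 or P_3)) = T, ((P_2 xor not (P_1 and P_4)) or ((P_2 or P_3) iff P_3)) = T, so the formula = T.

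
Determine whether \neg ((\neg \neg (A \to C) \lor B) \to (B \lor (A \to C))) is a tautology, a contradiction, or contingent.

contradiction

A  B  C  |  (A \to C)  \neg (A \to C)  \neg \neg (A \to C)  (\neg \neg (A \to C) \lor B)  (B \lor (A \to C))  φ
F  F  F  |      T            F                  T                        T                        T           F
F  F  T  |      T            F                  T                        T                        T           F
F  T  F  |      T            F                  T                        T                        T           F
F  T  T  |      T            F                  T                        T                        T           F
T  F  F  |      F            T                  F                        F                        F           F
T  F  T  |      T            F                  T                        T                        T           F
T  T  F  |      F            T                  F                        T                        T           F
T  T  T  |      T            F                  T                        T                        T           F
Every row is F, so the formula is a contradiction.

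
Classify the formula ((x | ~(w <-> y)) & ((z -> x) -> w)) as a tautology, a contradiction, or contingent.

contingent

x | y | z | w || φ
T | T | T | T || T
T | T | T | F || F
T | T | F | T || T
T | T | F | F || F
T | F | T | T || T
T | F | T | F || F
T | F | F | T || T
T | F | F | F || F
F | T | T | T || F
F | T | T | F || T
F | T | F | T || F
F | T | F | F || F
F | F | T | T || T
F | F | T | F || F
F | F | F | T || T
F | F | F | F || F
7 of 16 rows are T, so the formula is contingent.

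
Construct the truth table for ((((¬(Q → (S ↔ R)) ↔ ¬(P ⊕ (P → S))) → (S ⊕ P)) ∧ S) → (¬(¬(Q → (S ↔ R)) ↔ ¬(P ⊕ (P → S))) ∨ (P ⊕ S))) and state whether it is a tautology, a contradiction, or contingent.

tautology

P | Q | R | S || (S ↔ R) | (Q → (S ↔ R)) | ¬(Q → (S ↔ R)) | (P → S) | (P ⊕ (P → S)) | ¬(P ⊕ (P → S)) | (S ⊕ P) | (P ⊕ S) | φ
F | F | F | F ||    T    |       T       |       F        |    T    |       T       |       F        |    F    |    F    | T
F | F | F | T ||    F    |       T       |       F        |    T    |       T       |       F        |    T    |    T    | T
F | F | T | F ||    F    |       T       |       F        |    T    |       T       |       F        |    F    |    F    | T
F | F | T | T ||    T    |       T       |       F        |    T    |       T       |       F        |    T    |    T    | T
F | T | F | F ||    T    |       T       |       F        |    T    |       T       |       F        |    F    |    F    | T
F | T | F | T ||    F    |       F       |       T        |    T    |       T       |       F        |    T    |    T    | T
F | T | T | F ||    F    |       F       |       T        |    T    |       T       |       F        |    F    |    F    | T
F | T | T | T ||    T    |       T       |       F        |    T    |       T       |       F        |    T    |    T    | T
T | F | F | F ||    T    |       T       |       F        |    F    |       T       |       F        |    T    |    T    | T
T | F | F | T ||    F    |       T       |       F        |    T    |       F       |       T        |    F    |    F    | T
T | F | T | F ||    F    |       T       |       F        |    F    |       T       |       F        |    T    |    T    | T
T | F | T | T ||    T    |       T       |       F        |    T    |       F       |       T        |    F    |    F    | T
T | T | F | F ||    T    |       T       |       F        |    F    |       T       |       F        |    T    |    T    | T
T | T | F | T ||    F    |       F       |       T        |    T    |       F       |       T        |    F    |    F    | T
T | T | T | F ||    F    |       F       |       T        |    F    |       T       |       F        |    T    |    T    | T
T | T | T | T ||    T    |       T       |       F        |    T    |       F       |       T        |    F    |    F    | T
Every row is T, so the formula is a tautology.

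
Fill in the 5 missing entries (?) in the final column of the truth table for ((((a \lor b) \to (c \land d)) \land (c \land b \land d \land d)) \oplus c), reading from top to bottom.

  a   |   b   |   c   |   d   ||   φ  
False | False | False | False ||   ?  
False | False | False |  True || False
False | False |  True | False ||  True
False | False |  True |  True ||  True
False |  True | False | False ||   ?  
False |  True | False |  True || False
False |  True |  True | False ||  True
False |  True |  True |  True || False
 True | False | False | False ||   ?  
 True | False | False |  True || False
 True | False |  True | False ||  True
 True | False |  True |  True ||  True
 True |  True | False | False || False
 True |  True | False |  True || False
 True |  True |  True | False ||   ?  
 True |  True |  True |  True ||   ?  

Row a=False, b=False, c=False, d=False: (((a \lor b) \to (c \land d)) \land (c \land b \land d \land d)) = False, so the formula = False.
Row a=False, b=True, c=False, d=False: (((a \lor b) \to (c \land d)) \land (c \land b \land d \land d)) = False, so the formula = False.
Row a=True, b=False, c=False, d=False: (((a \lor b) \to (c \land d)) \land (c \land b \land d \land d)) = False, so the formula = False.
Row a=True, b=True, c=True, d=False: (((a \lor b) \to (c \land d)) \land (c \land b \land d \land d)) = False, so the formula = True.
Row a=True, b=True, c=True, d=True: (((a \lor b) \to (c \land d)) \land (c \land b \land d \land d)) = True, so the formula = False.

False, False, False, True, False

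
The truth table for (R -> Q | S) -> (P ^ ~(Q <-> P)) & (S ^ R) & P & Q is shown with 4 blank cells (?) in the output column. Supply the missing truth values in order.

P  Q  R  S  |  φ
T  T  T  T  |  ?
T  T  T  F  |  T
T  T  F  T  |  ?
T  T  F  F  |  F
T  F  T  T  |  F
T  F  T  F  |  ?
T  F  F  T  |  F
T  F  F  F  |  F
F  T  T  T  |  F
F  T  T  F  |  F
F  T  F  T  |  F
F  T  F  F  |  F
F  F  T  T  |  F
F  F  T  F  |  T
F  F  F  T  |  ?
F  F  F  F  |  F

F, T, T, F

Row P=T, Q=T, R=T, S=T: (R -> Q | S) = T, ((P ^ ~(Q <-> P)) & (S ^ R) & P & Q) = F, so the formula = F.
Row P=T, Q=T, R=F, S=T: (R -> Q | S) = T, ((P ^ ~(Q <-> P)) & (S ^ R) & P & Q) = T, so the formula = T.
Row P=T, Q=F, R=T, S=F: (R -> Q | S) = F, ((P ^ ~(Q <-> P)) & (S ^ R) & P & Q) = F, so the formula = T.
Row P=F, Q=F, R=F, S=T: (R -> Q | S) = T, ((P ^ ~(Q <-> P)) & (S ^ R) & P & Q) = F, so the formula = F.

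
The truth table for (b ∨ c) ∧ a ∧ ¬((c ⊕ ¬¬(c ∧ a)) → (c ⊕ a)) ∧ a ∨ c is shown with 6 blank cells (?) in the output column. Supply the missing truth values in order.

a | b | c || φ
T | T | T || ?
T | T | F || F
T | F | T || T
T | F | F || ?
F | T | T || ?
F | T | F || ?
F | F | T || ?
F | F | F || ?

Row a=T, b=T, c=T: ((b ∨ c) ∧ a ∧ ¬((c ⊕ ¬¬(c ∧ a)) → (c ⊕ a)) ∧ a) = F, so the formula = T.
Row a=T, b=F, c=F: ((b ∨ c) ∧ a ∧ ¬((c ⊕ ¬¬(c ∧ a)) → (c ⊕ a)) ∧ a) = F, so the formula = F.
Row a=F, b=T, c=T: ((b ∨ c) ∧ a ∧ ¬((c ⊕ ¬¬(c ∧ a)) → (c ⊕ a)) ∧ a) = F, so the formula = T.
Row a=F, b=T, c=F: ((b ∨ c) ∧ a ∧ ¬((c ⊕ ¬¬(c ∧ a)) → (c ⊕ a)) ∧ a) = F, so the formula = F.
Row a=F, b=F, c=T: ((b ∨ c) ∧ a ∧ ¬((c ⊕ ¬¬(c ∧ a)) → (c ⊕ a)) ∧ a) = F, so the formula = T.
Row a=F, b=F, c=F: ((b ∨ c) ∧ a ∧ ¬((c ⊕ ¬¬(c ∧ a)) → (c ⊕ a)) ∧ a) = F, so the formula = F.

T, F, T, F, T, F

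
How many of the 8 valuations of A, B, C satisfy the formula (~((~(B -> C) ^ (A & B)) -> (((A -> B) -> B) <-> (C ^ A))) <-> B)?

A | B | C || (B -> C) | ~(B -> C) | (A & B) | (~(B -> C) ^ (A & B)) | (A -> B) | ((A -> B) -> B) | (C ^ A) | φ
1 | 1 | 1 ||    1     |     0     |    1    |           1           |    1     |        1        |    0    | 1
1 | 1 | 0 ||    0     |     1     |    1    |           0           |    1     |        1        |    1    | 0
1 | 0 | 1 ||    1     |     0     |    0    |           0           |    0     |        1        |    0    | 1
1 | 0 | 0 ||    1     |     0     |    0    |           0           |    0     |        1        |    1    | 1
0 | 1 | 1 ||    1     |     0     |    0    |           0           |    1     |        1        |    1    | 0
0 | 1 | 0 ||    0     |     1     |    0    |           1           |    1     |        1        |    0    | 1
0 | 0 | 1 ||    1     |     0     |    0    |           0           |    1     |        0        |    1    | 1
0 | 0 | 0 ||    1     |     0     |    0    |           0           |    1     |        0        |    0    | 1
The formula is true on 6 of the 8 rows.

6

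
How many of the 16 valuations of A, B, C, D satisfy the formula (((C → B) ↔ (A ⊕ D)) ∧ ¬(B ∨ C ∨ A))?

1

A | B | C | D || (C → B) | (A ⊕ D) | ((C → B) ↔ (A ⊕ D)) | (B ∨ C ∨ A) | ¬(B ∨ C ∨ A) | φ
1 | 1 | 1 | 1 ||    1    |    0    |          0          |      1      |      0       | 0
1 | 1 | 1 | 0 ||    1    |    1    |          1          |      1      |      0       | 0
1 | 1 | 0 | 1 ||    1    |    0    |          0          |      1      |      0       | 0
1 | 1 | 0 | 0 ||    1    |    1    |          1          |      1      |      0       | 0
1 | 0 | 1 | 1 ||    0    |    0    |          1          |      1      |      0       | 0
1 | 0 | 1 | 0 ||    0    |    1    |          0          |      1      |      0       | 0
1 | 0 | 0 | 1 ||    1    |    0    |          0          |      1      |      0       | 0
1 | 0 | 0 | 0 ||    1    |    1    |          1          |      1      |      0       | 0
0 | 1 | 1 | 1 ||    1    |    1    |          1          |      1      |      0       | 0
0 | 1 | 1 | 0 ||    1    |    0    |          0          |      1      |      0       | 0
0 | 1 | 0 | 1 ||    1    |    1    |          1          |      1      |      0       | 0
0 | 1 | 0 | 0 ||    1    |    0    |          0          |      1      |      0       | 0
0 | 0 | 1 | 1 ||    0    |    1    |          0          |      1      |      0       | 0
0 | 0 | 1 | 0 ||    0    |    0    |          1          |      1      |      0       | 0
0 | 0 | 0 | 1 ||    1    |    1    |          1          |      0      |      1       | 1
0 | 0 | 0 | 0 ||    1    |    0    |          0          |      0      |      1       | 0
The formula is true on 1 of the 16 rows.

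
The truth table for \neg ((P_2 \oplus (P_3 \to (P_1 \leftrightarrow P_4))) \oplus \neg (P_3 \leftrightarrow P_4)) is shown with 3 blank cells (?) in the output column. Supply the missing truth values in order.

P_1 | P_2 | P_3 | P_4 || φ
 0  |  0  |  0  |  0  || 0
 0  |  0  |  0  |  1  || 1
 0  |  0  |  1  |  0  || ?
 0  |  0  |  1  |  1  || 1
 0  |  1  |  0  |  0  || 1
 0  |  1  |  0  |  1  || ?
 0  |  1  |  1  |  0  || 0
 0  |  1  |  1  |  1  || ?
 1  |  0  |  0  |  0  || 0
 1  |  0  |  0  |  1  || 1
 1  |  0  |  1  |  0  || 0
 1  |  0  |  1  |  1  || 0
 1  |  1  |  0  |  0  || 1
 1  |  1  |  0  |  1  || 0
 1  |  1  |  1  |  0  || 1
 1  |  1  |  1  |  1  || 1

1, 0, 0

Row P_1=0, P_2=0, P_3=1, P_4=0: (P_2 \oplus (P_3 \to (P_1 \leftrightarrow P_4))) = 1, \neg (P_3 \leftrightarrow P_4) = 1, ((P_2 \oplus (P_3 \to (P_1 \leftrightarrow P_4))) \oplus \neg (P_3 \leftrightarrow P_4)) = 0, so the formula = 1.
Row P_1=0, P_2=1, P_3=0, P_4=1: (P_2 \oplus (P_3 \to (P_1 \leftrightarrow P_4))) = 0, \neg (P_3 \leftrightarrow P_4) = 1, ((P_2 \oplus (P_3 \to (P_1 \leftrightarrow P_4))) \oplus \neg (P_3 \leftrightarrow P_4)) = 1, so the formula = 0.
Row P_1=0, P_2=1, P_3=1, P_4=1: (P_2 \oplus (P_3 \to (P_1 \leftrightarrow P_4))) = 1, \neg (P_3 \leftrightarrow P_4) = 0, ((P_2 \oplus (P_3 \to (P_1 \leftrightarrow P_4))) \oplus \neg (P_3 \leftrightarrow P_4)) = 1, so the formula = 0.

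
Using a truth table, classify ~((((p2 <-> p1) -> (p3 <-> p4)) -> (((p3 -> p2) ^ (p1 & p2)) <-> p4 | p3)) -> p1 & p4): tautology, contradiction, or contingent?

p1 | p2 | p3 | p4 | φ
-- | -- | -- | -- | -
T  | T  | T  | T  | F
T  | T  | T  | F  | T
T  | T  | F  | T  | F
T  | T  | F  | F  | T
T  | F  | T  | T  | F
T  | F  | T  | F  | F
T  | F  | F  | T  | F
T  | F  | F  | F  | F
F  | T  | T  | T  | T
F  | T  | T  | F  | T
F  | T  | F  | T  | T
F  | T  | F  | F  | F
F  | F  | T  | T  | F
F  | F  | T  | F  | T
F  | F  | F  | T  | T
F  | F  | F  | F  | F
7 of 16 rows are T, so the formula is contingent.

contingent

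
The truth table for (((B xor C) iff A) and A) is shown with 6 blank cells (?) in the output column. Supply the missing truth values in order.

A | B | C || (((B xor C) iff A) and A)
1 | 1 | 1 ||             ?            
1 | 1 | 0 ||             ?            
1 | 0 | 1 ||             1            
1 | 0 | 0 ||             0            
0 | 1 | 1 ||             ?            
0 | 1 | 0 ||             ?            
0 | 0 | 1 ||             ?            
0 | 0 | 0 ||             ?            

0, 1, 0, 0, 0, 0

Row A=1, B=1, C=1: ((B xor C) iff A) = 0, so (((B xor C) iff A) and A) = 0.
Row A=1, B=1, C=0: ((B xor C) iff A) = 1, so (((B xor C) iff A) and A) = 1.
Row A=0, B=1, C=1: ((B xor C) iff A) = 1, so (((B xor C) iff A) and A) = 0.
Row A=0, B=1, C=0: ((B xor C) iff A) = 0, so (((B xor C) iff A) and A) = 0.
Row A=0, B=0, C=1: ((B xor C) iff A) = 0, so (((B xor C) iff A) and A) = 0.
Row A=0, B=0, C=0: ((B xor C) iff A) = 1, so (((B xor C) iff A) and A) = 0.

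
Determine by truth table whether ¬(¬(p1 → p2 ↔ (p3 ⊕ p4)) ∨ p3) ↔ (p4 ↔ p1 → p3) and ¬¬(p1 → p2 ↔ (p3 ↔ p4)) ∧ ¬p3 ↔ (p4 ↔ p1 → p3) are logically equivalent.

p1 | p2 | p3 | p4 | φ | ψ
-- | -- | -- | -- | - | -
T  | T  | T  | T  | F | F
T  | T  | T  | F  | T | T
T  | T  | F  | T  | F | T
T  | T  | F  | F  | F | T
T  | F  | T  | T  | F | F
T  | F  | T  | F  | T | T
T  | F  | F  | T  | T | F
T  | F  | F  | F  | T | F
F  | T  | T  | T  | F | F
F  | T  | T  | F  | T | T
F  | T  | F  | T  | T | F
F  | T  | F  | F  | T | F
F  | F  | T  | T  | F | F
F  | F  | T  | F  | T | T
F  | F  | F  | T  | T | F
F  | F  | F  | F  | T | F
The columns differ at p1=T, p2=T, p3=F, p4=T (φ=F, ψ=T), so they are not equivalent.

not equivalent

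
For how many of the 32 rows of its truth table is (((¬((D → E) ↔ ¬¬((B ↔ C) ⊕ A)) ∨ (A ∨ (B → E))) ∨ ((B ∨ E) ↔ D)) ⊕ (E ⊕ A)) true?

A | B | C | D | E | φ
- | - | - | - | - | -
T | T | T | T | T | T
T | T | T | T | F | F
T | T | T | F | T | T
T | T | T | F | F | F
T | T | F | T | T | T
T | T | F | T | F | F
T | T | F | F | T | T
T | T | F | F | F | F
T | F | T | T | T | T
T | F | T | T | F | F
T | F | T | F | T | T
T | F | T | F | F | F
T | F | F | T | T | T
T | F | F | T | F | F
T | F | F | F | T | T
T | F | F | F | F | F
F | T | T | T | T | F
F | T | T | T | F | T
F | T | T | F | T | F
F | T | T | F | F | F
F | T | F | T | T | F
F | T | F | T | F | T
F | T | F | F | T | F
F | T | F | F | F | T
F | F | T | T | T | F
F | F | T | T | F | T
F | F | T | F | T | F
F | F | T | F | F | T
F | F | F | T | T | F
F | F | F | T | F | T
F | F | F | F | T | F
F | F | F | F | F | T
The formula is true on 15 of the 32 rows.

15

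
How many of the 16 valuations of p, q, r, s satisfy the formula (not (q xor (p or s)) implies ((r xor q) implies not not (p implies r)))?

14

p  q  r  s  |  (p or s)  (q xor (p or s))  not (q xor (p or s))  (r xor q)  (p implies r)  not (p implies r)  not not (p implies r)  φ
T  T  T  T  |     T             F                   T                F            T                F                    T            T
T  T  T  F  |     T             F                   T                F            T                F                    T            T
T  T  F  T  |     T             F                   T                T            F                T                    F            F
T  T  F  F  |     T             F                   T                T            F                T                    F            F
T  F  T  T  |     T             T                   F                T            T                F                    T            T
T  F  T  F  |     T             T                   F                T            T                F                    T            T
T  F  F  T  |     T             T                   F                F            F                T                    F            T
T  F  F  F  |     T             T                   F                F            F                T                    F            T
F  T  T  T  |     T             F                   T                F            T                F                    T            T
F  T  T  F  |     F             T                   F                F            T                F                    T            T
F  T  F  T  |     T             F                   T                T            T                F                    T            T
F  T  F  F  |     F             T                   F                T            T                F                    T            T
F  F  T  T  |     T             T                   F                T            T                F                    T            T
F  F  T  F  |     F             F                   T                T            T                F                    T            T
F  F  F  T  |     T             T                   F                F            T                F                    T            T
F  F  F  F  |     F             F                   T                F            T                F                    T            T
The formula is true on 14 of the 16 rows.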